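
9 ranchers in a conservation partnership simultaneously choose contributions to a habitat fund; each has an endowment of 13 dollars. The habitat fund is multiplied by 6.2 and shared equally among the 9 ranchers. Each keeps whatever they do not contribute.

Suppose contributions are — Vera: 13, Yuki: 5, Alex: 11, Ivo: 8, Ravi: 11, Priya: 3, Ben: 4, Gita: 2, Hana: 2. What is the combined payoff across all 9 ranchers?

Total contributed: 13 + 5 + 11 + 8 + 11 + 3 + 4 + 2 + 2 = 59; total kept: 9 × 13 − 59 = 58.
The habitat fund pays out 6.2 × 59 = 365.80 in aggregate.
Group total = 58 + 365.80 = 423.80.

423.80 dollars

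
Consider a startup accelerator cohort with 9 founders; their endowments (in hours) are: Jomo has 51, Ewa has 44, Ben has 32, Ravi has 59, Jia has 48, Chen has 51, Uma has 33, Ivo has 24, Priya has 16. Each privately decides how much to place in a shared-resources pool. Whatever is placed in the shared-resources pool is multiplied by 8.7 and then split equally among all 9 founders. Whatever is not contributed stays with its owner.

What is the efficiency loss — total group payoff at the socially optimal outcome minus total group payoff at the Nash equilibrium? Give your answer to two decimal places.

2756.60 hours

The private return per contributed unit is 8.7/9 = 0.9667 < 1 for every player regardless of endowment, so the Nash equilibrium is zero contribution and the group total is Σ E_j = 51 + 44 + 32 + 59 + 48 + 51 + 33 + 24 + 16 = 358.
Each contributed unit returns 8.700 to the group, so the social optimum is full contribution by everyone: group total = 8.700 × 358 = 3114.60.
Efficiency loss = (8.700 − 1) × 358 = 2756.60.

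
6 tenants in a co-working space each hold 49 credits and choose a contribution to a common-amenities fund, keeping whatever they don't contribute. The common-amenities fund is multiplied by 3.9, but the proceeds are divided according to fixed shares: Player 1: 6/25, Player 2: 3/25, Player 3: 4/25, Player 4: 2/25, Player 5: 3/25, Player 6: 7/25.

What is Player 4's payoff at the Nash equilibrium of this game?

Player j's private return per contributed unit is 3.9 × (j's share). Contributing is weakly dominant for j when that share is at least 1/3.9 = 0.2564, and contributing 0 is dominant otherwise.
Only Player 6 (7/25) clears that bar, contributing 49; the remaining 5 contribute 0. Total contributed: 49.
Player 4 keeps 49 and receives 3.9 × 49 × 2/25 = 15.29 from the common-amenities fund, for a payoff of 64.29.

64.29 credits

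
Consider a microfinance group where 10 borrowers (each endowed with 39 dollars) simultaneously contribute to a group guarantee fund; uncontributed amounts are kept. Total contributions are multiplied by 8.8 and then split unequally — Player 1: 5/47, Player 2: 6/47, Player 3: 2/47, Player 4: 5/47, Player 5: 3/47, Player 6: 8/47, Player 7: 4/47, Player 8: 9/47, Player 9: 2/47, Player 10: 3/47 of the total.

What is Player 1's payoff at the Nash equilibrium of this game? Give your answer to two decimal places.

148.53 dollars

A player with share s gets back 8.8·s per unit contributed, so full contribution is dominant for anyone with s > 1/8.8 = 0.1136 and zero contribution is dominant for anyone below.
The shares above 0.1136 belong to Player 2, Player 6 and Player 8, contributing 39 each; the remaining 7 contribute 0. Total contributed: 117.
Player 1 keeps 39 and receives 8.8 × 117 × 5/47 = 109.53 from the group guarantee fund, for a payoff of 148.53.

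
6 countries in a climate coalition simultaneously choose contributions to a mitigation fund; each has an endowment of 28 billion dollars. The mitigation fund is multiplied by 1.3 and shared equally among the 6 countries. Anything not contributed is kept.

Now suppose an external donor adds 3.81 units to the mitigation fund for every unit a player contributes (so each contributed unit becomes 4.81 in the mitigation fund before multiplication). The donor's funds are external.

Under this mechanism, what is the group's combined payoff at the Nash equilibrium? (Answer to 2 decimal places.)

1050.50 billion dollars

The effective private return per unit is now 1.3 × 4.81 / 6 = 1.0422 > 1, so every player's dominant strategy flips to full contribution.
So the Nash equilibrium is full contribution by all 6; the group earns 1.3 × 4.81 × 168 = 1050.50.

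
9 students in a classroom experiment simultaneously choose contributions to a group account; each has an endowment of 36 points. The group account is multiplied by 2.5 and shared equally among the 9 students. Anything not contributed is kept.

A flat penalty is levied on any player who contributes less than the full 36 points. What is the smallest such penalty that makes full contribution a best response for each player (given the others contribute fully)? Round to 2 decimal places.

26.00 points

Given the others contribute fully, the best deviation is to contribute 0 (any partial contribution still incurs the fine and gives up units whose private return 0.2778 is below 1).
Deviating from 36 to 0 saves 36 points but forfeits the deviator's share of the drop in the group account: 2.5/9 × 36 = 10.00.
So the deviation gain is 36 − 10.00 = 26.00, and the fine must be at least 26.00 points to wipe it out.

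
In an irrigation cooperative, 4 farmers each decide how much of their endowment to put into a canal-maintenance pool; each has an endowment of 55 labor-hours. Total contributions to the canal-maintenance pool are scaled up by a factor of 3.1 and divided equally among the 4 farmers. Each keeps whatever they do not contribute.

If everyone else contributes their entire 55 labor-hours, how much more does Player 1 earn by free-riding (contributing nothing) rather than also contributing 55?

12.38 labor-hours

Switching from a contribution of 55 to 0 lets Player 1 keep an extra 55 labor-hours, but lowers the canal-maintenance pool by 55, which costs Player 1 their own share of that drop: 3.1/4 × 55 = 42.62.
Net gain = 55 − 42.62 = 12.38. The private return per contributed unit (0.7750) is below 1, so free-riding is indeed the best response regardless of what the others do.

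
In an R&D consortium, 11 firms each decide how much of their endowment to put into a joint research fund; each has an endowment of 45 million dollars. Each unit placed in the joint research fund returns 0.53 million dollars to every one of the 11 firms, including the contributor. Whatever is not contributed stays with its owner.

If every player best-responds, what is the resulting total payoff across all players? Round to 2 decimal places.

The private return per contributed unit is 0.53 < 1, so contributing 0 is dominant for every player. At the Nash equilibrium everyone keeps their 45, and the group total is 11 × 45 = 495.

495.00 million dollars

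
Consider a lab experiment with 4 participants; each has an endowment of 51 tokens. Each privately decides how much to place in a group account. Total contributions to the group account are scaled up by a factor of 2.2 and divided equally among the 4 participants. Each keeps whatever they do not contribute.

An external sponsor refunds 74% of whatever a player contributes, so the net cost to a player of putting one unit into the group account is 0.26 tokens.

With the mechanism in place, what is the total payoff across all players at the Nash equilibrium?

The effective private return per unit is now (2.2/4) / 0.26 = 2.1154 > 1, so every player's dominant strategy flips to full contribution.
So the Nash equilibrium is full contribution by all 4; the group earns 4 × (51 × 0.74 + 2.2 × 51) = 599.76.

599.76 tokens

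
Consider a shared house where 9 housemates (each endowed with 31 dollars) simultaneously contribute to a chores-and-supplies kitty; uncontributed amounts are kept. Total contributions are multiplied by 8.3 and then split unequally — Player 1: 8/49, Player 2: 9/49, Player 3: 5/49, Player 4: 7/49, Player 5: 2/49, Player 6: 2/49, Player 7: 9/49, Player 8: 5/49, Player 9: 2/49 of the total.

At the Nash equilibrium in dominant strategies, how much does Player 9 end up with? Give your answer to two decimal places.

Player j's private return per contributed unit is 8.3 × (j's share). Contributing is weakly dominant for j when that share is at least 1/8.3 = 0.1205, and contributing 0 is dominant otherwise.
The shares above 0.1205 belong to Player 1, Player 2, Player 4 and Player 7, contributing 31 each; the remaining 5 contribute 0. Total contributed: 124.
Player 9 keeps 31 and receives 8.3 × 124 × 2/49 = 42.01 from the chores-and-supplies kitty, for a payoff of 73.01.

73.01 dollars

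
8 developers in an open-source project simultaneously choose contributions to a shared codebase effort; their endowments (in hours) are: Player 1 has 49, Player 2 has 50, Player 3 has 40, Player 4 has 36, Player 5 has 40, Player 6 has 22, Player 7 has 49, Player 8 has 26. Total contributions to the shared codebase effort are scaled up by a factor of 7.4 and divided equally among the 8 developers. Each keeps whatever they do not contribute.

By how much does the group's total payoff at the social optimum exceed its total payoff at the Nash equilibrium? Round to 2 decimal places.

The private return per contributed unit is 7.4/8 = 0.9250 < 1 for every player regardless of endowment, so the Nash equilibrium is zero contribution and the group total is Σ E_j = 49 + 50 + 40 + 36 + 40 + 22 + 49 + 26 = 312.
Each contributed unit returns 7.400 to the group, so the social optimum is full contribution by everyone: group total = 7.400 × 312 = 2308.80.
Efficiency loss = (7.400 − 1) × 312 = 1996.80.

1996.80 hours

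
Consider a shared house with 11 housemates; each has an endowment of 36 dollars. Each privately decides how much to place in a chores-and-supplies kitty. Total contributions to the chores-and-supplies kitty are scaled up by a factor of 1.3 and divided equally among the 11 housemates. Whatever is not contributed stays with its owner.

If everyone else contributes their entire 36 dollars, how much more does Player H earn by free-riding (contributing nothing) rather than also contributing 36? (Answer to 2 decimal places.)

Switching from a contribution of 36 to 0 lets Player H keep an extra 36 dollars, but lowers the chores-and-supplies kitty by 36, which costs Player H their own share of that drop: 1.3/11 × 36 = 4.25.
Net gain = 36 − 4.25 = 31.75. The private return per contributed unit (0.1182) is below 1, so free-riding is indeed the best response regardless of what the others do.

31.75 dollars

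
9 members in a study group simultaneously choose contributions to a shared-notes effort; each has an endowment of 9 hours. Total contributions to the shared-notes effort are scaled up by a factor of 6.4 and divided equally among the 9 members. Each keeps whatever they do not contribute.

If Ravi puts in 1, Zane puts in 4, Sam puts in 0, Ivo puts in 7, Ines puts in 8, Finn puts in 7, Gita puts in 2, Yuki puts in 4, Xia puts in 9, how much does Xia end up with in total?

Total contributed: 1 + 4 + 0 + 7 + 8 + 7 + 2 + 4 + 9 = 42.
Each receives 6.4 × 42 / 9 = 29.87 from the shared-notes effort.
Xia keeps 9 − 9 = 0, so Xia's payoff is 0 + 29.87 = 29.87.

29.87 hours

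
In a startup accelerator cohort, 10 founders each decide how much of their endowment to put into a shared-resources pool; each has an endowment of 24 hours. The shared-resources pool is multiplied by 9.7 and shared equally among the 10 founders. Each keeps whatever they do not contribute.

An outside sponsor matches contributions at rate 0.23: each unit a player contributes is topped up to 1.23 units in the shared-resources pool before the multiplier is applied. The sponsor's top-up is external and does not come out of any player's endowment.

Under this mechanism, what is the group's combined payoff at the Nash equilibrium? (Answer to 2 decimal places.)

With the mechanism, a contributed unit returns 9.7 × 1.23 / 10 = 1.1931 per unit of net cost to the contributor — now above 1 — so contributing fully is weakly dominant for every player.
So the Nash equilibrium is full contribution by all 10; the group earns 9.7 × 1.23 × 240 = 2863.44.

2863.44 hours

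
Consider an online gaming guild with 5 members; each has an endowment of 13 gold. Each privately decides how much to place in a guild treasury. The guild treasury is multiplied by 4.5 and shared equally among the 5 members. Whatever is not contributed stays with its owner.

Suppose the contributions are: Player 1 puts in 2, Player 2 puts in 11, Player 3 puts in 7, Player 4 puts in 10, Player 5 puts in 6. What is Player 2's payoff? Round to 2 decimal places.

34.40 gold

Total contributed: 2 + 11 + 7 + 10 + 6 = 36.
Each receives 4.5 × 36 / 5 = 32.40 from the guild treasury.
Player 2 keeps 13 − 11 = 2, so Player 2's payoff is 2 + 32.40 = 34.40.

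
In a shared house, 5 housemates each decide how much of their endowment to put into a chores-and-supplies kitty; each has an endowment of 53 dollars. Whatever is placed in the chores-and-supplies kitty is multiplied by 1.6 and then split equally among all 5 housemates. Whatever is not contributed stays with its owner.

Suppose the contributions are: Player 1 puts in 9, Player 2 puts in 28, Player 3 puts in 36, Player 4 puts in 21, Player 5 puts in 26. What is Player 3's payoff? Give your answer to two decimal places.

55.40 dollars

Total contributed: 9 + 28 + 36 + 21 + 26 = 120.
Each receives 1.6 × 120 / 5 = 38.40 from the chores-and-supplies kitty.
Player 3 keeps 53 − 36 = 17, so Player 3's payoff is 17 + 38.40 = 55.40.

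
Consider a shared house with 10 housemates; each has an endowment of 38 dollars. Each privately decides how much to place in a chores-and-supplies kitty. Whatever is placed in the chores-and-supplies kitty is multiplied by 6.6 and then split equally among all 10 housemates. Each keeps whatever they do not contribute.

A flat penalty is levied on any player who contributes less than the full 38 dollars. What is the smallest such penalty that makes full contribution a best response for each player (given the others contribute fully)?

Given the others contribute fully, the best deviation is to contribute 0 (any partial contribution still incurs the fine and gives up units whose private return 0.6600 is below 1).
Deviating from 38 to 0 saves 38 dollars but forfeits the deviator's share of the drop in the chores-and-supplies kitty: 6.6/10 × 38 = 25.08.
So the deviation gain is 38 − 25.08 = 12.92, and the fine must be at least 12.92 dollars to wipe it out.

12.92 dollars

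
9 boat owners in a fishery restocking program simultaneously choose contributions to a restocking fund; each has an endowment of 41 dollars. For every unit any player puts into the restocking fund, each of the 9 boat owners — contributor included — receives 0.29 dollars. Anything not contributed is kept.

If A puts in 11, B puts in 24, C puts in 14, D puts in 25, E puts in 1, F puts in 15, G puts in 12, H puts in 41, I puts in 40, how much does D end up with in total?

Total contributed: 11 + 24 + 14 + 25 + 1 + 15 + 12 + 41 + 40 = 183.
Each receives 0.29 × 183 = 53.07 from the restocking fund.
D keeps 41 − 25 = 16, so D's payoff is 16 + 53.07 = 69.07.

69.07 dollars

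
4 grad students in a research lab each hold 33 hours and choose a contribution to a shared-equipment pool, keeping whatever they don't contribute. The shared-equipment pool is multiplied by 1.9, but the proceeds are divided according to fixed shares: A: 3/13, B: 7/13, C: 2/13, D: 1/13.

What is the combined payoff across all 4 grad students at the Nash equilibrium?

161.70 hours

For player j, contributing a unit is worthwhile iff 1.9 × (j's share) ≥ 1, i.e. iff j's share is at least 0.5263.
Only B (7/13) clears that bar, contributing 33; the remaining 3 contribute 0. Total contributed: 33.
The shared-equipment pool pays out 1.9 × 33 = 62.70 in total (split across the unequal shares, but the aggregate is all that matters for the group sum).
The 3 free-riders keep 33 each, adding 99. Group total = 99 + 62.70 = 161.70.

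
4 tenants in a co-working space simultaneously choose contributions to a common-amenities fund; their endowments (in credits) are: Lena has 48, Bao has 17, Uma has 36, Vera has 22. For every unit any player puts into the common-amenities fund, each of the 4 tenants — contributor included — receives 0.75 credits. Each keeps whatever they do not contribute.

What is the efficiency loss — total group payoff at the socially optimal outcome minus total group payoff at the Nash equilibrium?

The private return per contributed unit is 0.75 < 1 for everyone, so the Nash equilibrium is zero contribution and the group total is Σ E_j = 48 + 17 + 36 + 22 = 123.
Each contributed unit returns 3.000 to the group, so the social optimum is full contribution by everyone: group total = 3.000 × 123 = 369.00.
Efficiency loss = (3.000 − 1) × 123 = 246.00.

246.00 credits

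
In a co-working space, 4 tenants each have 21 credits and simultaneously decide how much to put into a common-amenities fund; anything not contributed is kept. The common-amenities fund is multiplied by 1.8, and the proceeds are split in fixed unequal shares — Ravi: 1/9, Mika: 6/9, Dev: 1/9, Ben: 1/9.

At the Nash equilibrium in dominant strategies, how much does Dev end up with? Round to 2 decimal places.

25.20 credits

For player j, contributing a unit is worthwhile iff 1.8 × (j's share) ≥ 1, i.e. iff j's share is at least 0.5556.
The only share above 0.5556 is Mika's 6/9, contributing 21; the remaining 3 contribute 0. Total contributed: 21.
Dev keeps 21 and receives 1.8 × 21 × 1/9 = 4.20 from the common-amenities fund, for a payoff of 25.20.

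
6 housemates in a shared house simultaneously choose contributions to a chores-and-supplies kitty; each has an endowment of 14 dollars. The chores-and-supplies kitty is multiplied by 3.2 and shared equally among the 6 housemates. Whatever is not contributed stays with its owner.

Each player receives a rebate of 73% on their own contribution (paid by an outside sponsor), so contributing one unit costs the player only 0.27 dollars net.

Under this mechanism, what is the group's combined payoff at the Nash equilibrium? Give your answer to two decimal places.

330.12 dollars

With the mechanism, a contributed unit returns (3.2/6) / 0.27 = 1.9753 per unit of net cost to the contributor — now above 1 — so contributing fully is weakly dominant for every player.
At the Nash equilibrium everyone contributes 14. Group total payoff = 6 × (14 × 0.73 + 3.2 × 14) = 330.12.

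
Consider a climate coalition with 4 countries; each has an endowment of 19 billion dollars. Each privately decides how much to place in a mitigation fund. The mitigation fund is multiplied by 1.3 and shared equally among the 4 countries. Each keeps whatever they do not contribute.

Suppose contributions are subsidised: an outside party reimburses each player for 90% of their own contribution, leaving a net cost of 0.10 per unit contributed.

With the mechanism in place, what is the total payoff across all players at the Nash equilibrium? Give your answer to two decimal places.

167.20 billion dollars

The effective private return per unit is now (1.3/4) / 0.10 = 3.2500 > 1, so every player's dominant strategy flips to full contribution.
So the Nash equilibrium is full contribution by all 4; the group earns 4 × (19 × 0.90 + 1.3 × 19) = 167.20.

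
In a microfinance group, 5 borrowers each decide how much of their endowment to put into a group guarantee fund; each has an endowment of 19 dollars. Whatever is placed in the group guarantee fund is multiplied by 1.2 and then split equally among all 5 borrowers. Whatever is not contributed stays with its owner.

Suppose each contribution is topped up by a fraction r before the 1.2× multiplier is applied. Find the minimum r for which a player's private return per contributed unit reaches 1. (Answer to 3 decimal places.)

3.167

With matching at rate r, one contributed unit becomes (1 + r) in the group guarantee fund and returns 1.2 × (1 + r) / 5 to the contributor.
Setting this equal to 1: 1 + r = 5/1.2 = 4.1667.
So the minimum matching rate is r = 4.1667 − 1 = 3.167.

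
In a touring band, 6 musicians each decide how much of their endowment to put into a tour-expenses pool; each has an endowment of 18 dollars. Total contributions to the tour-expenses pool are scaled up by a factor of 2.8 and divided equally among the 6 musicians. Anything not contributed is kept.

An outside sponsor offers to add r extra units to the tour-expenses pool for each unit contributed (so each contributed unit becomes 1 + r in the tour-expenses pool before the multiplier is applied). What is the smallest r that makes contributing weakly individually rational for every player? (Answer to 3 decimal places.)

1.143

With matching at rate r, one contributed unit becomes (1 + r) in the tour-expenses pool and returns 2.8 × (1 + r) / 6 to the contributor.
Setting this equal to 1: 1 + r = 6/2.8 = 2.1429.
So the minimum matching rate is r = 2.1429 − 1 = 1.143.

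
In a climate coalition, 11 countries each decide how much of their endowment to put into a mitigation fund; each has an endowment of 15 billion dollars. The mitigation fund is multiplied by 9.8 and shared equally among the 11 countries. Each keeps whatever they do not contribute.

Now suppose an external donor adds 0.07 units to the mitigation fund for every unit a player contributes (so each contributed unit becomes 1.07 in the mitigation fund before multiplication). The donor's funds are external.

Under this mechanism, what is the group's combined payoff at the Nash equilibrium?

165.00 billion dollars

Even with the mechanism, each unit contributed returns only 9.8 × 1.07 / 11 = 0.9533 per unit of net cost, so contributing nothing is still dominant.
At the Nash equilibrium no one contributes; group total payoff = 11 × 15 = 165.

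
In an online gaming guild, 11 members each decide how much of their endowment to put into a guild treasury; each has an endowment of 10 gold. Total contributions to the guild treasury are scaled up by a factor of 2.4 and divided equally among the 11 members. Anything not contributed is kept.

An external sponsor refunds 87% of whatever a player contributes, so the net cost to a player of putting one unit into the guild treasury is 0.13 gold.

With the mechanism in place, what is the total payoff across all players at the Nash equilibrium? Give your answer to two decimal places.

359.70 gold

The effective private return per unit is now (2.4/11) / 0.13 = 1.6783 > 1, so every player's dominant strategy flips to full contribution.
So the Nash equilibrium is full contribution by all 11; the group earns 11 × (10 × 0.87 + 2.4 × 10) = 359.70.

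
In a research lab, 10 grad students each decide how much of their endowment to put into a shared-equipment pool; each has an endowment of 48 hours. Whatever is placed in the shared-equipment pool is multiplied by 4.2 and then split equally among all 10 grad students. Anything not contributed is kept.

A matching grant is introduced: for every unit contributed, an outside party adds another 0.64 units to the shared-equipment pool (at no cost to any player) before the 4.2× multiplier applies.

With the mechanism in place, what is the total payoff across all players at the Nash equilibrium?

480.00 hours

The effective private return is 4.2 × 1.64 / 10 = 0.6888, which is still under 1, so the mechanism doesn't change anyone's dominant strategy: zero contribution.
Everyone keeps their endowment and the group total is 10 × 48 = 480.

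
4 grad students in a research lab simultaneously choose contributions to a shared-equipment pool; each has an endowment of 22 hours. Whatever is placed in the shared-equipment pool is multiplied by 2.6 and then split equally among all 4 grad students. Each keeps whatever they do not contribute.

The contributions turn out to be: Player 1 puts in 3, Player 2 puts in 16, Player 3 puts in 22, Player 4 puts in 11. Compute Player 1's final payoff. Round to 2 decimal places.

52.80 hours

Total contributed: 3 + 16 + 22 + 11 = 52.
Each receives 2.6 × 52 / 4 = 33.80 from the shared-equipment pool.
Player 1 keeps 22 − 3 = 19, so Player 1's payoff is 19 + 33.80 = 52.80.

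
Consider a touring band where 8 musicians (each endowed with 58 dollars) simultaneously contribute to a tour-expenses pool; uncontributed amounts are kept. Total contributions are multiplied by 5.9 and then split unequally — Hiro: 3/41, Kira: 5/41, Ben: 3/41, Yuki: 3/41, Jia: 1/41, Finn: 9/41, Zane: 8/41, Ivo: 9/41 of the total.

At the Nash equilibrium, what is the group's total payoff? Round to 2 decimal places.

Each unit j contributes comes back to j as 5.9 × (j's share), so j prefers to contribute only if that share exceeds 1/5.9 = 0.1695; otherwise keeping the unit dominates.
Finn, Zane and Ivo clear that bar, contributing 58 each; the remaining 5 contribute 0. Total contributed: 174.
The tour-expenses pool pays out 5.9 × 174 = 1026.60 in total (split across the unequal shares, but the aggregate is all that matters for the group sum).
The 5 free-riders keep 58 each, adding 290. Group total = 290 + 1026.60 = 1316.60.

1316.60 dollars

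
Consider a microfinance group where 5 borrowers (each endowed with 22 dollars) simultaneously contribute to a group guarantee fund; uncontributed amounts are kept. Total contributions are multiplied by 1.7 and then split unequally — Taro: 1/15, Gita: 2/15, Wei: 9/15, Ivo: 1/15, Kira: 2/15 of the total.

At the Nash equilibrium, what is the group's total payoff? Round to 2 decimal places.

A player with share s gets back 1.7·s per unit contributed, so full contribution is dominant for anyone with s > 1/1.7 = 0.5882 and zero contribution is dominant for anyone below.
The only share above 0.5882 is Wei's 9/15, contributing 22; the remaining 4 contribute 0. Total contributed: 22.
The group guarantee fund pays out 1.7 × 22 = 37.40 in total (split across the unequal shares, but the aggregate is all that matters for the group sum).
The 4 free-riders keep 22 each, adding 88. Group total = 88 + 37.40 = 125.40.

125.40 dollars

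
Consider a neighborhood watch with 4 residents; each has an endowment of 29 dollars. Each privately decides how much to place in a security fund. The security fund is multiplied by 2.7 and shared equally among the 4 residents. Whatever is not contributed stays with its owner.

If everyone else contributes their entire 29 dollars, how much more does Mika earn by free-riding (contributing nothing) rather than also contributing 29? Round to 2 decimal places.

Switching from a contribution of 29 to 0 lets Mika keep an extra 29 dollars, but lowers the security fund by 29, which costs Mika their own share of that drop: 2.7/4 × 29 = 19.57.
Net gain = 29 − 19.57 = 9.43. The private return per contributed unit (0.6750) is below 1, so free-riding is indeed the best response regardless of what the others do.

9.43 dollars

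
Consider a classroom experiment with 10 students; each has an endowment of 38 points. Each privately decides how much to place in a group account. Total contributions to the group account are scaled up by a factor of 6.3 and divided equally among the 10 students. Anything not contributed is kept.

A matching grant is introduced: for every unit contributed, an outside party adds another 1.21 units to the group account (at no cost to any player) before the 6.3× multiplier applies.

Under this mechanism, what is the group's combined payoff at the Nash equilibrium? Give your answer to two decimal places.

Under the mechanism each unit contributed yields 6.3 × 2.21 / 10 = 1.3923 back to its contributor per unit of net cost, which exceeds 1, making full contribution the dominant choice for everyone.
At the Nash equilibrium everyone contributes 38. Group total payoff = 6.3 × 2.21 × 380 = 5290.74.

5290.74 points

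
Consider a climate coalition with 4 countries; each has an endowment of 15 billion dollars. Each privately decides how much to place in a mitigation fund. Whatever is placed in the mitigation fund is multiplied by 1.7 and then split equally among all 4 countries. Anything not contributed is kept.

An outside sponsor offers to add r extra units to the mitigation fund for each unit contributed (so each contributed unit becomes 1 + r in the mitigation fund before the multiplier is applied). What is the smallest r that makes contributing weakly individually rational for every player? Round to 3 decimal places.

1.353

With matching at rate r, one contributed unit becomes (1 + r) in the mitigation fund and returns 1.7 × (1 + r) / 4 to the contributor.
Setting this equal to 1: 1 + r = 4/1.7 = 2.3529.
So the minimum matching rate is r = 2.3529 − 1 = 1.353.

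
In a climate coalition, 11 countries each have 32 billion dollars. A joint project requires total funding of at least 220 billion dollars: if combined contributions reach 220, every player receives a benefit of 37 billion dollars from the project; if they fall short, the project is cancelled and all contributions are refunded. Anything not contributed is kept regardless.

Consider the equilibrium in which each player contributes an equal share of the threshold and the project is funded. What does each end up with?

49 billion dollars

Equal share of the threshold: 220/11 = 20.
At this profile no one gains by cutting their contribution: any cut drops the total below 220, the project is cancelled, contributions are refunded, and the deviator ends with 32, which is less than 32 − 20 + 37 = 49. Contributing more than 20 just wastes the excess. So contributing exactly 20 is a best response.
Each player's payoff: 32 − 20 + 37 = 49.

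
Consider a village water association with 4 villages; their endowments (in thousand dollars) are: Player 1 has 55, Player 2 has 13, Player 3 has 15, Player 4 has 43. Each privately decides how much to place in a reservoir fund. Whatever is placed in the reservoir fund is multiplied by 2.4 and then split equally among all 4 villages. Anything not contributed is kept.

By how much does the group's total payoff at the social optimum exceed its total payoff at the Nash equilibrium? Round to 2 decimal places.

176.40 thousand dollars

The private return per contributed unit is 2.4/4 = 0.6000 < 1 for every player regardless of endowment, so the Nash equilibrium is zero contribution and the group total is Σ E_j = 55 + 13 + 15 + 43 = 126.
Each contributed unit returns 2.400 to the group, so the social optimum is full contribution by everyone: group total = 2.400 × 126 = 302.40.
Efficiency loss = (2.400 − 1) × 126 = 176.40.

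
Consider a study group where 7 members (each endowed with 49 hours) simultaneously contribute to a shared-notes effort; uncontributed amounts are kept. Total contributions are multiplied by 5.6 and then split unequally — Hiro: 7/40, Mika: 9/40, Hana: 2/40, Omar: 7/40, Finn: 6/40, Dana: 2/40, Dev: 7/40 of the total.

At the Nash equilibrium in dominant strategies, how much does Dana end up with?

Player j's private return per contributed unit is 5.6 × (j's share). Contributing is weakly dominant for j when that share is at least 1/5.6 = 0.1786, and contributing 0 is dominant otherwise.
Only Mika (9/40) clears that bar, contributing 49; the remaining 6 contribute 0. Total contributed: 49.
Dana keeps 49 and receives 5.6 × 49 × 2/40 = 13.72 from the shared-notes effort, for a payoff of 62.72.

62.72 hours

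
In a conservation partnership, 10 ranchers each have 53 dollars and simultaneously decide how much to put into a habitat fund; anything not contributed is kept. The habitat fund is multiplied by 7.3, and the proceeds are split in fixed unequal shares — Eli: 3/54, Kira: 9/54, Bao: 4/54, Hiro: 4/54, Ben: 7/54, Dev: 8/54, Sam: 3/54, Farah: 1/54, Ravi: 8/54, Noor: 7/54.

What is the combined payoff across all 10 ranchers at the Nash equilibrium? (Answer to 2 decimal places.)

1531.70 dollars

Each unit j contributes comes back to j as 7.3 × (j's share), so j prefers to contribute only if that share exceeds 1/7.3 = 0.1370; otherwise keeping the unit dominates.
Kira, Dev and Ravi clear that bar, contributing 53 each; the remaining 7 contribute 0. Total contributed: 159.
The habitat fund pays out 7.3 × 159 = 1160.70 in total (split across the unequal shares, but the aggregate is all that matters for the group sum).
The 7 free-riders keep 53 each, adding 371. Group total = 371 + 1160.70 = 1531.70.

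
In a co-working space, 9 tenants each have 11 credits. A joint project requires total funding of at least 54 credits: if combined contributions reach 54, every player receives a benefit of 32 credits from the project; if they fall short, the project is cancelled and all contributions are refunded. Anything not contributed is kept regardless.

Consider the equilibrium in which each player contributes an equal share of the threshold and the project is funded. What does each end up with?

37 credits

Equal share of the threshold: 54/9 = 6.
At this profile no one gains by cutting their contribution: any cut drops the total below 54, the project is cancelled, contributions are refunded, and the deviator ends with 11, which is less than 11 − 6 + 32 = 37. Contributing more than 6 just wastes the excess. So contributing exactly 6 is a best response.
Each player's payoff: 11 − 6 + 32 = 37.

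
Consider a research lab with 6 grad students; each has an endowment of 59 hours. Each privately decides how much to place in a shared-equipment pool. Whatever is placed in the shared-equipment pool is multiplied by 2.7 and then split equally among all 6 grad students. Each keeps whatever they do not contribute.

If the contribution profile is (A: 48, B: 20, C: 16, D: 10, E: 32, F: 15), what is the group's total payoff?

593.70 hours

Total contributed: 48 + 20 + 16 + 10 + 32 + 15 = 141; total kept: 6 × 59 − 141 = 213.
The shared-equipment pool pays out 2.7 × 141 = 380.70 in aggregate.
Group total = 213 + 380.70 = 593.70.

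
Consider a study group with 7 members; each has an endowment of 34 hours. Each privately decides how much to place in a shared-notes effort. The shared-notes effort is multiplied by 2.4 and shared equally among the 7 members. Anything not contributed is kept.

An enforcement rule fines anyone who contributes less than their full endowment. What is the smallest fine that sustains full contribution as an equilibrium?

22.34 hours

Given the others contribute fully, the best deviation is to contribute 0 (any partial contribution still incurs the fine and gives up units whose private return 0.3429 is below 1).
Deviating from 34 to 0 saves 34 hours but forfeits the deviator's share of the drop in the shared-notes effort: 2.4/7 × 34 = 11.66.
So the deviation gain is 34 − 11.66 = 22.34, and the fine must be at least 22.34 hours to wipe it out.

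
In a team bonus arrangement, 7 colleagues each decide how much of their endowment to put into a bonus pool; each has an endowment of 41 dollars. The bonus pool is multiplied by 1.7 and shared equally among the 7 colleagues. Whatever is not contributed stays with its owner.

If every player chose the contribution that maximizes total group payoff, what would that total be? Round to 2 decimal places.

487.90 dollars

Each contributed unit returns 1.700 to the group as a whole (0.2429 to each of 7 players), which exceeds 1, so the social optimum is full contribution: group total = 1.700 × 287 = 487.90.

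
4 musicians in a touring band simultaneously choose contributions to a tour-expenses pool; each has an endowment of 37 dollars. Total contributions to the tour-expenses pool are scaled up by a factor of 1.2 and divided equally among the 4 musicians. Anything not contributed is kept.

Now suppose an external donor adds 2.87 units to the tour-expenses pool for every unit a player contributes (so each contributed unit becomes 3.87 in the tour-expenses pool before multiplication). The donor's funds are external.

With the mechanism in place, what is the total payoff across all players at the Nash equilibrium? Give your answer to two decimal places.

687.31 dollars

With the mechanism, a contributed unit returns 1.2 × 3.87 / 4 = 1.1610 per unit of net cost to the contributor — now above 1 — so contributing fully is weakly dominant for every player.
So the Nash equilibrium is full contribution by all 4; the group earns 1.2 × 3.87 × 148 = 687.31.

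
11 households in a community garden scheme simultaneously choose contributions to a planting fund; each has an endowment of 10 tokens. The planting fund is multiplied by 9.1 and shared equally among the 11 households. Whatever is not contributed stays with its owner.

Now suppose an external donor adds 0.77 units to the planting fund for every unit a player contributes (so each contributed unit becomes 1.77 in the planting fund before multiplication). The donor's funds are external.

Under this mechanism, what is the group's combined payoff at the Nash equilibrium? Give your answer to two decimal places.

Under the mechanism each unit contributed yields 9.1 × 1.77 / 11 = 1.4643 back to its contributor per unit of net cost, which exceeds 1, making full contribution the dominant choice for everyone.
At the Nash equilibrium everyone contributes 10. Group total payoff = 9.1 × 1.77 × 110 = 1771.77.

1771.77 tokens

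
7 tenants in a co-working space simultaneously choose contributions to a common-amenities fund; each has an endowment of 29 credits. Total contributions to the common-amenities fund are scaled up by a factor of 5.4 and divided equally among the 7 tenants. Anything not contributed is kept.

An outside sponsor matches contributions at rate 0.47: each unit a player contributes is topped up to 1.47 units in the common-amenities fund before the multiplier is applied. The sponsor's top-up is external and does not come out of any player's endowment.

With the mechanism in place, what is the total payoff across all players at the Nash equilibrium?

The effective private return per unit is now 5.4 × 1.47 / 7 = 1.1340 > 1, so every player's dominant strategy flips to full contribution.
At the Nash equilibrium everyone contributes 29. Group total payoff = 5.4 × 1.47 × 203 = 1611.41.

1611.41 credits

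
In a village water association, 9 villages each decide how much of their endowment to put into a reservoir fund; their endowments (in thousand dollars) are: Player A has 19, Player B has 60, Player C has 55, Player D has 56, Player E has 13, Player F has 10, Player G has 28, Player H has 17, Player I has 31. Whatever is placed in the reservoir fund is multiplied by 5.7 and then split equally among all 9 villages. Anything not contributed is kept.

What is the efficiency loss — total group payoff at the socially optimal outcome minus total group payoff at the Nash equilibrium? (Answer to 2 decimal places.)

1358.30 thousand dollars

The private return per contributed unit is 5.7/9 = 0.6333 < 1 for every player regardless of endowment, so the Nash equilibrium is zero contribution and the group total is Σ E_j = 19 + 60 + 55 + 56 + 13 + 10 + 28 + 17 + 31 = 289.
Each contributed unit returns 5.700 to the group, so the social optimum is full contribution by everyone: group total = 5.700 × 289 = 1647.30.
Efficiency loss = (5.700 − 1) × 289 = 1358.30.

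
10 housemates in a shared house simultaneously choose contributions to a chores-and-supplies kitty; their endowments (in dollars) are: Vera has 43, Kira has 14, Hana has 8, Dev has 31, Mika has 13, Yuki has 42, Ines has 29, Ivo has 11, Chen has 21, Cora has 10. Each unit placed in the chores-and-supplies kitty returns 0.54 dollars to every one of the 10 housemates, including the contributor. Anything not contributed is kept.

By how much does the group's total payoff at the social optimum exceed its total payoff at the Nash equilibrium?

976.80 dollars

The private return per contributed unit is 0.54 < 1 for everyone, so the Nash equilibrium is zero contribution and the group total is Σ E_j = 43 + 14 + 8 + 31 + 13 + 42 + 29 + 11 + 21 + 10 = 222.
Each contributed unit returns 5.400 to the group, so the social optimum is full contribution by everyone: group total = 5.400 × 222 = 1198.80.
Efficiency loss = (5.400 − 1) × 222 = 976.80.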